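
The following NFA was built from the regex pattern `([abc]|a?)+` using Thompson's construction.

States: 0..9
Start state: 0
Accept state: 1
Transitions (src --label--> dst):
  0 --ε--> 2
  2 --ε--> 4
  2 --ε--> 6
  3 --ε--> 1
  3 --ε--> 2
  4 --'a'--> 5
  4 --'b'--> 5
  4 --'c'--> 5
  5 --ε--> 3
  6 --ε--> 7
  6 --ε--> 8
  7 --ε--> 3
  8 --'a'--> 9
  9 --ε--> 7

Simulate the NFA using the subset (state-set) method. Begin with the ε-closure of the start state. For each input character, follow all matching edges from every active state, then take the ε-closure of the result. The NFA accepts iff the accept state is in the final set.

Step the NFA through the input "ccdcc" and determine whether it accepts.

Answer: REJECT

Trace:
initial (ε-close {0}): {0,1,2,3,4,6,7,8}
'c' @ 1: {1,2,3,4,5,6,7,8}  [accepting]
'c' @ 2: {1,2,3,4,5,6,7,8}  [accepting]
'd' @ 3: {}  — no active states
rest 'cc' ignored (set empty)
end set {} — state 1 not in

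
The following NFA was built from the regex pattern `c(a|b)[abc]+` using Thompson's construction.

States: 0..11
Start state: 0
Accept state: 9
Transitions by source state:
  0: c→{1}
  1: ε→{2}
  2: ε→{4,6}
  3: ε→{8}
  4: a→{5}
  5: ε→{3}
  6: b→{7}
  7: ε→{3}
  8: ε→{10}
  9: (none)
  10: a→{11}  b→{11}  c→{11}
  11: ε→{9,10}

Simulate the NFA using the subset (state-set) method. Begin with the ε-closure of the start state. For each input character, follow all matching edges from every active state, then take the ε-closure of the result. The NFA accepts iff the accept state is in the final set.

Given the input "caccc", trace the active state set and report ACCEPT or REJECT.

initial (ε-close {0}): {0}
'c' @ 1: {1,2,4,6}
'a' @ 2: {3,5,8,10}
'c' @ 3: {9,10,11}  (accept∈set)
'c' @ 4: {9,10,11}  (accept∈set)
'c' @ 5: {9,10,11}  (accept∈set)
end set {9,10,11} — state 9 in

Answer: ACCEPT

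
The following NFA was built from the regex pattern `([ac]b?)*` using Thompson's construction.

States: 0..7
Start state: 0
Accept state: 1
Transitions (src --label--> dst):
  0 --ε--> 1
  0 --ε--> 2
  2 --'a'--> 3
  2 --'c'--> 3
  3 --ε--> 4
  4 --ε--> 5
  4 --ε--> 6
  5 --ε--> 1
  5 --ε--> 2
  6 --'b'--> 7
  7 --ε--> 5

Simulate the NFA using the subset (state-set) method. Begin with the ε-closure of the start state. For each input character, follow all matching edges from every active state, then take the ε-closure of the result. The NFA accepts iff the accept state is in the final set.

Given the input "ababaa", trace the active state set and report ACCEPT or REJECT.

Answer: ACCEPT

Derivation:
start: ε-closure({0}) = {0,1,2}
'a' @ 1: {1,2,3,4,5,6}  ✓accept
'b' @ 2: {1,2,5,7}  ✓accept
'a' @ 3: {1,2,3,4,5,6}  ✓accept
'b' @ 4: {1,2,5,7}  ✓accept
'a' @ 5: {1,2,3,4,5,6}  ✓accept
'a' @ 6: {1,2,3,4,5,6}  ✓accept
final: {1,2,3,4,5,6}; accept 1 in set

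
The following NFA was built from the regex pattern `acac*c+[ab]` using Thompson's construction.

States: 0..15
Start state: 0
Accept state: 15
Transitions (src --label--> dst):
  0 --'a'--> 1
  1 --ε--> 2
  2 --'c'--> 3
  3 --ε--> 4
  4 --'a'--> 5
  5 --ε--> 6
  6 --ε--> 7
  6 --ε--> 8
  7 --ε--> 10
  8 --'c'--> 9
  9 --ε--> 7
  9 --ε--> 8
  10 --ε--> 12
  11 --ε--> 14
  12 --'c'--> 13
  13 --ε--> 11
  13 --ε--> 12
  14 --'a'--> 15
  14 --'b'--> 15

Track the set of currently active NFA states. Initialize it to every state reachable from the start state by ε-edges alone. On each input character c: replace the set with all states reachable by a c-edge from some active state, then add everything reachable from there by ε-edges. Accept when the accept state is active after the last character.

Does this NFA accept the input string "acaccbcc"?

S₀ = ε-closure({0}) = {0}
'a' @ 1: {1,2}
'c' @ 2: {3,4}
'a' @ 3: {5,6,7,8,10,12}
'c' @ 4: {7,8,9,10,11,12,13,14}
'c' @ 5: {7,8,9,10,11,12,13,14}
'b' @ 6: {15}  (accept∈set)
'c' @ 7: {}  — no active states
rest 'c' ignored (set empty)
end set {} — state 15 not in

Answer: REJECT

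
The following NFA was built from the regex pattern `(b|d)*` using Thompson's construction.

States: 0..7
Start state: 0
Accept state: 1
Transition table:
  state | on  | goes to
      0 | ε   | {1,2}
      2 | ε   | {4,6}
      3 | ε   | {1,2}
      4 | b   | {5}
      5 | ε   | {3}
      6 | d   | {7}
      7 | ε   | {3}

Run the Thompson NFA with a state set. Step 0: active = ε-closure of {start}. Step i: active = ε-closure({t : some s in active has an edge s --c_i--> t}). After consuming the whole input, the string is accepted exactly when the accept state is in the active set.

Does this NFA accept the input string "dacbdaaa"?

initial (ε-close {0}): {0,1,2,4,6}
'd' @ 1: {1,2,3,4,6,7}  (accept∈set)
'a' @ 2: {}  — dead — no transitions
rest 'cbdaaa' ignored (set empty)
final: {}; accept 1 not in set

Answer: REJECT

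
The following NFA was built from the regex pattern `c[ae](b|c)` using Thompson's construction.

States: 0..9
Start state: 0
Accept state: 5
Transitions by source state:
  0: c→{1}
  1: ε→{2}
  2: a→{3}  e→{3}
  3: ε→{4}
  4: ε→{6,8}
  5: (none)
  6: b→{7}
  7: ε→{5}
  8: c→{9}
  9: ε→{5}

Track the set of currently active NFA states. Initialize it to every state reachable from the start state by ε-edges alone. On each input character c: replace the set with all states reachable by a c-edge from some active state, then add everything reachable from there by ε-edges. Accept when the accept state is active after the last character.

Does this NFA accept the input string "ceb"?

S₀ = ε-closure({0}) = {0}
'c' @ 1: {1,2}
'e' @ 2: {3,4,6,8}
'b' @ 3: {5,7}  (accept∈set)
end set {5,7} — state 5 in

Answer: ACCEPT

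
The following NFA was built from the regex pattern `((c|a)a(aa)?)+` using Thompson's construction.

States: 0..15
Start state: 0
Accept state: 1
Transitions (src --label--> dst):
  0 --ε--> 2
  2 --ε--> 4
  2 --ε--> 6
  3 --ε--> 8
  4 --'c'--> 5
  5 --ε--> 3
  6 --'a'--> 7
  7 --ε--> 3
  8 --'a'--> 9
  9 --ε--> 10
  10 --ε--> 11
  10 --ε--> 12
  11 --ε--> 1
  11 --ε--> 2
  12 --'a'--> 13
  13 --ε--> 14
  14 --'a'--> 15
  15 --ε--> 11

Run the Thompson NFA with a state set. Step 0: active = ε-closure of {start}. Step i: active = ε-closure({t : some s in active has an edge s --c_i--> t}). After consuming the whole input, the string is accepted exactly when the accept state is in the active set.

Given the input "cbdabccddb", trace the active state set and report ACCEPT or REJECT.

Answer: REJECT

Trace:
initial (ε-close {0}): {0,2,4,6}
'c' @ 1: {3,5,8}
'b' @ 2: {}  — dead — no transitions
rest 'dabccddb' ignored (set empty)
final: {}; accept 1 not in set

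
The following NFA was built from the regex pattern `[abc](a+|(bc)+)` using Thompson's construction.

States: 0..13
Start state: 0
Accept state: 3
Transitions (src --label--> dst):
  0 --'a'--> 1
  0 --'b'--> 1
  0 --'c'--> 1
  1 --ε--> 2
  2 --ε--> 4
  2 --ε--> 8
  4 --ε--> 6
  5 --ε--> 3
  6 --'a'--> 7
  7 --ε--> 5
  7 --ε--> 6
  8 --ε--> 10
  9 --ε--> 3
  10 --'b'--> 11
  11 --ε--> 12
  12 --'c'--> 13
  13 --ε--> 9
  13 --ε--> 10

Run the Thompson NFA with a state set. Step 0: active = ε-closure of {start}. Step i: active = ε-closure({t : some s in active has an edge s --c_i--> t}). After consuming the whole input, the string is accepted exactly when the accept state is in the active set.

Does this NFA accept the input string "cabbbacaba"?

initial (ε-close {0}): {0}
'c' @ 1: {1,2,4,6,8,10}
'a' @ 2: {3,5,6,7}  [accepting]
'b' @ 3: {}  — state set empty
rest 'bbacaba' ignored (set empty)
final: {}; accept 3 not in set

Answer: REJECT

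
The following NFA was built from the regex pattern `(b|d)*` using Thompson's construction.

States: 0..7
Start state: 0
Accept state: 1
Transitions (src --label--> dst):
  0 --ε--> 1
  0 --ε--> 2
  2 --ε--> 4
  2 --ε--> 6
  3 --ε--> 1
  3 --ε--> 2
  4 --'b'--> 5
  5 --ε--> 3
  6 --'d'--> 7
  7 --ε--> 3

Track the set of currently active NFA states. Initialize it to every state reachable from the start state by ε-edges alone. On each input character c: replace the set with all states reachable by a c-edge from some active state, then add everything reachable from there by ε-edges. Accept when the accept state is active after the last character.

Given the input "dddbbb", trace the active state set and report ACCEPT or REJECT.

Answer: ACCEPT

Trace:
start: ε-closure({0}) = {0,1,2,4,6}
'd' @ 1: {1,2,3,4,6,7}  (accept∈set)
'd' @ 2: {1,2,3,4,6,7}  (accept∈set)
'd' @ 3: {1,2,3,4,6,7}  (accept∈set)
'b' @ 4: {1,2,3,4,5,6}  (accept∈set)
'b' @ 5: {1,2,3,4,5,6}  (accept∈set)
'b' @ 6: {1,2,3,4,5,6}  (accept∈set)
after full input: {1,2,3,4,5,6}  (accept=1 in)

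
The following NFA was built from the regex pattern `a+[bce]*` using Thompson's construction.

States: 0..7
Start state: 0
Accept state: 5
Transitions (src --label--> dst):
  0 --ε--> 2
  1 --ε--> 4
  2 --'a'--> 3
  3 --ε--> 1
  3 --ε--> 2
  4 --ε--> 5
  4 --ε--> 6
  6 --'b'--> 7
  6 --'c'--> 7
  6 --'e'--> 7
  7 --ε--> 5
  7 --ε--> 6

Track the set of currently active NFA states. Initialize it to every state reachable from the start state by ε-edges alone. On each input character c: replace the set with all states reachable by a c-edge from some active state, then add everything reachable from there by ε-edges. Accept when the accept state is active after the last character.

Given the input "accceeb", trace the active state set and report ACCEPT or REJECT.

start: ε-closure({0}) = {0,2}
'a' @ 1: {1,2,3,4,5,6}  [accepting]
'c' @ 2: {5,6,7}  [accepting]
'c' @ 3: {5,6,7}  [accepting]
'c' @ 4: {5,6,7}  [accepting]
'e' @ 5: {5,6,7}  [accepting]
'e' @ 6: {5,6,7}  [accepting]
'b' @ 7: {5,6,7}  [accepting]
after full input: {5,6,7}  (accept=5 in)

Answer: ACCEPT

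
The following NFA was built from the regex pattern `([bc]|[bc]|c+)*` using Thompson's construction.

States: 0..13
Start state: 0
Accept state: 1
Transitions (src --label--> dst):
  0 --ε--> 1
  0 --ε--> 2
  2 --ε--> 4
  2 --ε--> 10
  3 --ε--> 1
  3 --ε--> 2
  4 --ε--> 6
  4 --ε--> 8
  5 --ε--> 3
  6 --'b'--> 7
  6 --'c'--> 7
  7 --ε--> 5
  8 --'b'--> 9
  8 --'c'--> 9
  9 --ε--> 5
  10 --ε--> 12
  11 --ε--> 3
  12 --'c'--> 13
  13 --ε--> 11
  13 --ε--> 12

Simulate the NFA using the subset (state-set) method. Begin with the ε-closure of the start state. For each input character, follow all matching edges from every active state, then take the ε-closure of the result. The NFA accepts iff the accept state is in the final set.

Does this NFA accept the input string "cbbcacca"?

start: ε-closure({0}) = {0,1,2,4,6,8,10,12}
'c' @ 1: {1,2,3,4,5,6,7,8,9,10,11,12,13}  [accepting]
'b' @ 2: {1,2,3,4,5,6,7,8,9,10,12}  [accepting]
'b' @ 3: {1,2,3,4,5,6,7,8,9,10,12}  [accepting]
'c' @ 4: {1,2,3,4,5,6,7,8,9,10,11,12,13}  [accepting]
'a' @ 5: {}  — dead — no transitions
rest 'cca' ignored (set empty)
end set {} — state 1 not in

Answer: REJECT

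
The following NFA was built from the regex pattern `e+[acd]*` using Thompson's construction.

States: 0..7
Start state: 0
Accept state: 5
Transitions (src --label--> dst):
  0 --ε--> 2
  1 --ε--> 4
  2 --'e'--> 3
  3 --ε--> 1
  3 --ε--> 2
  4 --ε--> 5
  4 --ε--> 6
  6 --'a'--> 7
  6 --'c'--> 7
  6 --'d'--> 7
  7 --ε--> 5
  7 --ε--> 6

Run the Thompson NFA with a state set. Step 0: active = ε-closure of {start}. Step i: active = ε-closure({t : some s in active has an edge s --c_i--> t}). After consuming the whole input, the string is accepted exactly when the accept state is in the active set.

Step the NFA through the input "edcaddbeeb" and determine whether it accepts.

Answer: REJECT

Trace:
start: ε-closure({0}) = {0,2}
'e' @ 1: {1,2,3,4,5,6}  ✓accept
'd' @ 2: {5,6,7}  ✓accept
'c' @ 3: {5,6,7}  ✓accept
'a' @ 4: {5,6,7}  ✓accept
'd' @ 5: {5,6,7}  ✓accept
'd' @ 6: {5,6,7}  ✓accept
'b' @ 7: {}  — state set empty
rest 'eeb' ignored (set empty)
final: {}; accept 5 not in set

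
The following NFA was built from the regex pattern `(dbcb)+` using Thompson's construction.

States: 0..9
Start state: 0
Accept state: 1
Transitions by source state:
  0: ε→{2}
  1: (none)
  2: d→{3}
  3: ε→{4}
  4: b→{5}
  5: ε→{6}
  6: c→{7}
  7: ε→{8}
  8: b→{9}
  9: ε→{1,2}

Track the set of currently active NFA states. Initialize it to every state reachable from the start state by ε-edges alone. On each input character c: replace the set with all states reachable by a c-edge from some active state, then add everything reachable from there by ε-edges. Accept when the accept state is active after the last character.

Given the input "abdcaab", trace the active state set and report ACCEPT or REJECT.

Answer: REJECT

Derivation:
start: ε-closure({0}) = {0,2}
'a' @ 1: {}  — no active states
rest 'bdcaab' ignored (set empty)
after full input: {}  (accept=1 not in)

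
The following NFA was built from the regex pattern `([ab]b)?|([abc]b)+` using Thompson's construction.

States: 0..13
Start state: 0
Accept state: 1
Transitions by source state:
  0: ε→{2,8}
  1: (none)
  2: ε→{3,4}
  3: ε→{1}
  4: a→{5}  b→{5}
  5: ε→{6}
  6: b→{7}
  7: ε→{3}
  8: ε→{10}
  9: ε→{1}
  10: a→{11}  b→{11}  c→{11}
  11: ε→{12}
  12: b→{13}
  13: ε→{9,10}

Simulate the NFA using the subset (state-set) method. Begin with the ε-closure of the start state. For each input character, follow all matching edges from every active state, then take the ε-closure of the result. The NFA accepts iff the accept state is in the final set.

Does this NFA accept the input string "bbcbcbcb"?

S₀ = ε-closure({0}) = {0,1,2,3,4,8,10}
'b' @ 1: {5,6,11,12}
'b' @ 2: {1,3,7,9,10,13}  (accept∈set)
'c' @ 3: {11,12}
'b' @ 4: {1,9,10,13}  (accept∈set)
'c' @ 5: {11,12}
'b' @ 6: {1,9,10,13}  (accept∈set)
'c' @ 7: {11,12}
'b' @ 8: {1,9,10,13}  (accept∈set)
end set {1,9,10,13} — state 1 in

Answer: ACCEPT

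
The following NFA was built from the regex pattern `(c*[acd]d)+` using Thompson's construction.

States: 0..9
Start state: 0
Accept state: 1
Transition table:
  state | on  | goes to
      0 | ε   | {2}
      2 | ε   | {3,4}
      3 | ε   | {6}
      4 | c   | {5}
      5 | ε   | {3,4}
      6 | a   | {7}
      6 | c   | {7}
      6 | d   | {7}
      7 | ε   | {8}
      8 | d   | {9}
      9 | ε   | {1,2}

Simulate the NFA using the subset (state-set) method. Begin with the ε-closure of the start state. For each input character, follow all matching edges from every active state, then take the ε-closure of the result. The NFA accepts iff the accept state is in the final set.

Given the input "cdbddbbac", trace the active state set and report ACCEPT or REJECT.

start: ε-closure({0}) = {0,2,3,4,6}
'c' @ 1: {3,4,5,6,7,8}
'd' @ 2: {1,2,3,4,6,7,8,9}  ✓accept
'b' @ 3: {}  — state set empty
rest 'ddbbac' ignored (set empty)
after full input: {}  (accept=1 not in)

Answer: REJECT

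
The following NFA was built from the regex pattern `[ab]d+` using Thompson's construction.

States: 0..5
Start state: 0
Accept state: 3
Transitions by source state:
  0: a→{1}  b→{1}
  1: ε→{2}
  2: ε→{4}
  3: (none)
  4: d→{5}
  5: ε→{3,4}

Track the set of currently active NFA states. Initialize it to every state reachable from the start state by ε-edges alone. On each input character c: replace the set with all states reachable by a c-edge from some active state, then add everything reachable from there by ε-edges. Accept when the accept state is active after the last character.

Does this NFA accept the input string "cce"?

Answer: REJECT

Trace:
start: ε-closure({0}) = {0}
'c' @ 1: {}  — dead — no transitions
rest 'ce' ignored (set empty)
final: {}; accept 3 not in set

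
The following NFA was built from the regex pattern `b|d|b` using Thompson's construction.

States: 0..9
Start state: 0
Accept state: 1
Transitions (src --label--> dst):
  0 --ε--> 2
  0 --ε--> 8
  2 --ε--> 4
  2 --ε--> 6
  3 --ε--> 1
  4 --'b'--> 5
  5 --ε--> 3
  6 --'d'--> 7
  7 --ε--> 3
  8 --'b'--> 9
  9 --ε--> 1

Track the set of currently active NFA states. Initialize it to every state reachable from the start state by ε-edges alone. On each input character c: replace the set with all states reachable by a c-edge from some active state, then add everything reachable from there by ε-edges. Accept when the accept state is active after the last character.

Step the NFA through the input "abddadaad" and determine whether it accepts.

Answer: REJECT

Steps:
S₀ = ε-closure({0}) = {0,2,4,6,8}
'a' @ 1: {}  — dead — no transitions
rest 'bddadaad' ignored (set empty)
final: {}; accept 1 not in set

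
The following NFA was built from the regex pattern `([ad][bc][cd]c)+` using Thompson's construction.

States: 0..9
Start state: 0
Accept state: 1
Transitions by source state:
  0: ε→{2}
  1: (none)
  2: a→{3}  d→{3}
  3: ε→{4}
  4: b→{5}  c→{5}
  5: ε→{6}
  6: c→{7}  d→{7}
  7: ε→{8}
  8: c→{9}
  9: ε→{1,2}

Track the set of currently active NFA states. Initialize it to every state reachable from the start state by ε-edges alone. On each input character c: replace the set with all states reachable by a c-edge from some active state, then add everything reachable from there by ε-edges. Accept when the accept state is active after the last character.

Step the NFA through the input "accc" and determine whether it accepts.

Answer: ACCEPT

Trace:
initial (ε-close {0}): {0,2}
'a' @ 1: {3,4}
'c' @ 2: {5,6}
'c' @ 3: {7,8}
'c' @ 4: {1,2,9}  (accept∈set)
after full input: {1,2,9}  (accept=1 in)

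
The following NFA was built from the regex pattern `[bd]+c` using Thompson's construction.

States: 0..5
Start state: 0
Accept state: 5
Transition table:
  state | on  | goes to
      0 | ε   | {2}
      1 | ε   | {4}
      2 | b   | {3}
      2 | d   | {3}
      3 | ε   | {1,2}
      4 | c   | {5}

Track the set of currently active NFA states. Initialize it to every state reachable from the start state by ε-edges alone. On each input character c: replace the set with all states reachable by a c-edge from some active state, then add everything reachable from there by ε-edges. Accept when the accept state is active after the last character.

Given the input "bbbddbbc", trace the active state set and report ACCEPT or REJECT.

Answer: ACCEPT

Derivation:
S₀ = ε-closure({0}) = {0,2}
'b' @ 1: {1,2,3,4}
'b' @ 2: {1,2,3,4}
'b' @ 3: {1,2,3,4}
'd' @ 4: {1,2,3,4}
'd' @ 5: {1,2,3,4}
'b' @ 6: {1,2,3,4}
'b' @ 7: {1,2,3,4}
'c' @ 8: {5}  (accept∈set)
end set {5} — state 5 in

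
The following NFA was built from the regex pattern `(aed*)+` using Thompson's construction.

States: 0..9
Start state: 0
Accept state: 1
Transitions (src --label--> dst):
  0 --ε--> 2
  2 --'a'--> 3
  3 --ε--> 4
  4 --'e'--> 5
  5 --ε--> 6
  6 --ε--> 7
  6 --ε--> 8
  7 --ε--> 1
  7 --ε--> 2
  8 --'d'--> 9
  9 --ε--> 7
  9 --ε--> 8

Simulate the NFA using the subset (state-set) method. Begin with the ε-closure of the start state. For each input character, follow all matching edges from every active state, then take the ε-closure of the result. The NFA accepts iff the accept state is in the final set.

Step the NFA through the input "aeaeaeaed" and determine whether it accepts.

initial (ε-close {0}): {0,2}
'a' @ 1: {3,4}
'e' @ 2: {1,2,5,6,7,8}  [accepting]
'a' @ 3: {3,4}
'e' @ 4: {1,2,5,6,7,8}  [accepting]
'a' @ 5: {3,4}
'e' @ 6: {1,2,5,6,7,8}  [accepting]
'a' @ 7: {3,4}
'e' @ 8: {1,2,5,6,7,8}  [accepting]
'd' @ 9: {1,2,7,8,9}  [accepting]
end set {1,2,7,8,9} — state 1 in

Answer: ACCEPT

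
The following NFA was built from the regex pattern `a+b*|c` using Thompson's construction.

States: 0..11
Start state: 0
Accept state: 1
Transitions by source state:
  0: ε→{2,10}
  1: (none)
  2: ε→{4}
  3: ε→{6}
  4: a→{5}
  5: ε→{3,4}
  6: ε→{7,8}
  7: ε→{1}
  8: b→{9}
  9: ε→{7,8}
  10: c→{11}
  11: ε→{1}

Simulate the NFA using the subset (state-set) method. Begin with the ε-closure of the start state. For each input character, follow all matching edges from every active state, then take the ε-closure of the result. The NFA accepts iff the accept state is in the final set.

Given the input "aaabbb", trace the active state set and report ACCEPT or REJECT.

Answer: ACCEPT

Derivation:
initial (ε-close {0}): {0,2,4,10}
'a' @ 1: {1,3,4,5,6,7,8}  [accepting]
'a' @ 2: {1,3,4,5,6,7,8}  [accepting]
'a' @ 3: {1,3,4,5,6,7,8}  [accepting]
'b' @ 4: {1,7,8,9}  [accepting]
'b' @ 5: {1,7,8,9}  [accepting]
'b' @ 6: {1,7,8,9}  [accepting]
final: {1,7,8,9}; accept 1 in set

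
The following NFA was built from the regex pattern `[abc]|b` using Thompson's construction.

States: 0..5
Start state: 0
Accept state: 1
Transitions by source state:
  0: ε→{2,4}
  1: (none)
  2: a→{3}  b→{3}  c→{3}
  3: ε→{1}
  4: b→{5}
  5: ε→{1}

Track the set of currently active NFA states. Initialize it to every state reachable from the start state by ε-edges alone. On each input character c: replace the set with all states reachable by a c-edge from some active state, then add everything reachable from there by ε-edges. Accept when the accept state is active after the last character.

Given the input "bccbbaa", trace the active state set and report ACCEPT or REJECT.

Answer: REJECT

Trace:
S₀ = ε-closure({0}) = {0,2,4}
'b' @ 1: {1,3,5}  ✓accept
'c' @ 2: {}  — dead — no transitions
rest 'cbbaa' ignored (set empty)
end set {} — state 1 not in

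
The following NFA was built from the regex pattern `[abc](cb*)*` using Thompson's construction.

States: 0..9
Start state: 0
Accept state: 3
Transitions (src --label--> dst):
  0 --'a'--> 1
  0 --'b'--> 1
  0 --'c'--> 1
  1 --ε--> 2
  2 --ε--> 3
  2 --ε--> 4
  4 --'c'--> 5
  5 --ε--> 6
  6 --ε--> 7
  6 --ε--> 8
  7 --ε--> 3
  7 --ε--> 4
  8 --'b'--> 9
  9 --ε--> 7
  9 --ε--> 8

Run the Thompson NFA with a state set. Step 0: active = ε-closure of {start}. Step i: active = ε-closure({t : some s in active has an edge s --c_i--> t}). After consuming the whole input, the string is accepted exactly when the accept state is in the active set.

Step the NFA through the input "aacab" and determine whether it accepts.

Answer: REJECT

Derivation:
initial (ε-close {0}): {0}
'a' @ 1: {1,2,3,4}  [accepting]
'a' @ 2: {}  — state set empty
rest 'cab' ignored (set empty)
end set {} — state 3 not in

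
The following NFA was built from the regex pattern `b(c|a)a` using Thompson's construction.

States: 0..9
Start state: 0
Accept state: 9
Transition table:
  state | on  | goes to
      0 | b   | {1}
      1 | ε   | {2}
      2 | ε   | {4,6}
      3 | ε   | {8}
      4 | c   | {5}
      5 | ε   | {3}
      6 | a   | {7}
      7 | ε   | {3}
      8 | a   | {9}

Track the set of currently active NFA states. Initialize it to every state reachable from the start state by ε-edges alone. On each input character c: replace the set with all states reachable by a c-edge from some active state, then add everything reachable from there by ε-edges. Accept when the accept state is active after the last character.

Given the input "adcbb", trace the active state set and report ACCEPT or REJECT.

S₀ = ε-closure({0}) = {0}
'a' @ 1: {}  — state set empty
rest 'dcbb' ignored (set empty)
end set {} — state 9 not in

Answer: REJECT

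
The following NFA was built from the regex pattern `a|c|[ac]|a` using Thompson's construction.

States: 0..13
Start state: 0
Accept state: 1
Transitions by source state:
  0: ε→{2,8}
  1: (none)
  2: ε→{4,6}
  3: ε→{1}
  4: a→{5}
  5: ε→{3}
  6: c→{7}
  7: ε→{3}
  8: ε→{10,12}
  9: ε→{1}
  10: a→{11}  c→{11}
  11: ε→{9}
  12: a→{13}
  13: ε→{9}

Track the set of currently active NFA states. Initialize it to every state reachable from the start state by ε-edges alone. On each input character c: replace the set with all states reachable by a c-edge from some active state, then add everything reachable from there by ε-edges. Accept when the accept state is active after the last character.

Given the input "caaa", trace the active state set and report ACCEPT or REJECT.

S₀ = ε-closure({0}) = {0,2,4,6,8,10,12}
'c' @ 1: {1,3,7,9,11}  [accepting]
'a' @ 2: {}  — dead — no transitions
rest 'aa' ignored (set empty)
final: {}; accept 1 not in set

Answer: REJECT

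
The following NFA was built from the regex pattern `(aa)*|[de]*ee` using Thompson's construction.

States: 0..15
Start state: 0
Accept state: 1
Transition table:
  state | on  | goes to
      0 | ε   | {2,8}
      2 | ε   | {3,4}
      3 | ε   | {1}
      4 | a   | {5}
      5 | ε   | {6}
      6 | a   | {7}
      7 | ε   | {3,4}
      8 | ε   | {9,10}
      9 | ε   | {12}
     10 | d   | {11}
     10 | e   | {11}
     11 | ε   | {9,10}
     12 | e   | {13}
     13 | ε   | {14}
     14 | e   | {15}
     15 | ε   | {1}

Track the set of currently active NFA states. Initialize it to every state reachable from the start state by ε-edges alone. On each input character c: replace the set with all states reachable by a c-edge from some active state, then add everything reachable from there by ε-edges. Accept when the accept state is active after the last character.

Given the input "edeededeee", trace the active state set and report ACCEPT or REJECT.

Answer: ACCEPT

Steps:
start: ε-closure({0}) = {0,1,2,3,4,8,9,10,12}
'e' @ 1: {9,10,11,12,13,14}
'd' @ 2: {9,10,11,12}
'e' @ 3: {9,10,11,12,13,14}
'e' @ 4: {1,9,10,11,12,13,14,15}  (accept∈set)
'd' @ 5: {9,10,11,12}
'e' @ 6: {9,10,11,12,13,14}
'd' @ 7: {9,10,11,12}
'e' @ 8: {9,10,11,12,13,14}
'e' @ 9: {1,9,10,11,12,13,14,15}  (accept∈set)
'e' @ 10: {1,9,10,11,12,13,14,15}  (accept∈set)
end set {1,9,10,11,12,13,14,15} — state 1 in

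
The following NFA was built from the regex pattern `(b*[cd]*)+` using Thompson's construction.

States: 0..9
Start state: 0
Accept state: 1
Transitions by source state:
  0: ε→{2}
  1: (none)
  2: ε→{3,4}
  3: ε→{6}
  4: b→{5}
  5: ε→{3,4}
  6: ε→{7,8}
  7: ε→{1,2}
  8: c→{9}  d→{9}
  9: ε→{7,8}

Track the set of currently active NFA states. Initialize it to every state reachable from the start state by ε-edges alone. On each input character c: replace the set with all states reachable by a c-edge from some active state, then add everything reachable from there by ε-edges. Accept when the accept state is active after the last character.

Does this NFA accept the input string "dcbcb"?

S₀ = ε-closure({0}) = {0,1,2,3,4,6,7,8}
'd' @ 1: {1,2,3,4,6,7,8,9}  (accept∈set)
'c' @ 2: {1,2,3,4,6,7,8,9}  (accept∈set)
'b' @ 3: {1,2,3,4,5,6,7,8}  (accept∈set)
'c' @ 4: {1,2,3,4,6,7,8,9}  (accept∈set)
'b' @ 5: {1,2,3,4,5,6,7,8}  (accept∈set)
end set {1,2,3,4,5,6,7,8} — state 1 in

Answer: ACCEPT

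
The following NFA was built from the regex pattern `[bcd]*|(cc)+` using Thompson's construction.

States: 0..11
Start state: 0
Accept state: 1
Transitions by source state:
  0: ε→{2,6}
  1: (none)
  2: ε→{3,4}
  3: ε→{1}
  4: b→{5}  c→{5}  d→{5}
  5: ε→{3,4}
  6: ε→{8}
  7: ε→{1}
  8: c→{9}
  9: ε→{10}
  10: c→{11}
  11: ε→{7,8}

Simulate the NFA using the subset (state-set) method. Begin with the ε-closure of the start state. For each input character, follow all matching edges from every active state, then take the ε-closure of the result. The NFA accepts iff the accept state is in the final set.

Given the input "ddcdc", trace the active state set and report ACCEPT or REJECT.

S₀ = ε-closure({0}) = {0,1,2,3,4,6,8}
'd' @ 1: {1,3,4,5}  (accept∈set)
'd' @ 2: {1,3,4,5}  (accept∈set)
'c' @ 3: {1,3,4,5}  (accept∈set)
'd' @ 4: {1,3,4,5}  (accept∈set)
'c' @ 5: {1,3,4,5}  (accept∈set)
final: {1,3,4,5}; accept 1 in set

Answer: ACCEPT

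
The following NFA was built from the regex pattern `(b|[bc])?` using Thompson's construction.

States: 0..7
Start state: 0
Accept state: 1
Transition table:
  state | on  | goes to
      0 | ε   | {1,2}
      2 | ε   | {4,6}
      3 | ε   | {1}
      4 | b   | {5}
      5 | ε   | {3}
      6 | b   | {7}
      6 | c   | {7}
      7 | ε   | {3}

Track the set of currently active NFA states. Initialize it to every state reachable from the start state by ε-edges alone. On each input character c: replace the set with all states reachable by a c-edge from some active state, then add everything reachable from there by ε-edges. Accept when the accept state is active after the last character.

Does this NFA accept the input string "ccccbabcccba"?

initial (ε-close {0}): {0,1,2,4,6}
'c' @ 1: {1,3,7}  (accept∈set)
'c' @ 2: {}  — dead — no transitions
rest 'ccbabcccba' ignored (set empty)
end set {} — state 1 not in

Answer: REJECT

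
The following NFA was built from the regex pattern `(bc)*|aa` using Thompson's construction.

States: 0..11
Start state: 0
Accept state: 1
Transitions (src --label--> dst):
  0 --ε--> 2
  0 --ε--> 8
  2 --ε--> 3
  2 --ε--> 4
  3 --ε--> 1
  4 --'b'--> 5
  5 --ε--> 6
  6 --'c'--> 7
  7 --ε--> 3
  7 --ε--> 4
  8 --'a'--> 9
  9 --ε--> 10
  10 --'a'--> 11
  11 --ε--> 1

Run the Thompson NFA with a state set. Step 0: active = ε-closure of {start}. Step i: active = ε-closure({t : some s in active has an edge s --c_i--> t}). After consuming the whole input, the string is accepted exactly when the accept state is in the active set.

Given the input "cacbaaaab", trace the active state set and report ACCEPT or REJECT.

Answer: REJECT

Derivation:
initial (ε-close {0}): {0,1,2,3,4,8}
'c' @ 1: {}  — no active states
rest 'acbaaaab' ignored (set empty)
end set {} — state 1 not in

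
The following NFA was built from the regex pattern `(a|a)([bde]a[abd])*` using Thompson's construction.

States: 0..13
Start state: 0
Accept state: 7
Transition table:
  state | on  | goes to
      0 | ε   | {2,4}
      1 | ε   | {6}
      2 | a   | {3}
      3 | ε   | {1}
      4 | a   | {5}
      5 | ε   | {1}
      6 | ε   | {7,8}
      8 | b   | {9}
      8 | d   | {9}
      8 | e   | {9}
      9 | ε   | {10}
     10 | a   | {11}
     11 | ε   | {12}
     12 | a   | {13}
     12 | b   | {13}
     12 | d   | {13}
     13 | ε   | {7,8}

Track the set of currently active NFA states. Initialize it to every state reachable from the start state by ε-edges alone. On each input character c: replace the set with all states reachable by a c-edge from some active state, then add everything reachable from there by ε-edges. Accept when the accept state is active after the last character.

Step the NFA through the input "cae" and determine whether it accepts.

start: ε-closure({0}) = {0,2,4}
'c' @ 1: {}  — state set empty
rest 'ae' ignored (set empty)
after full input: {}  (accept=7 not in)

Answer: REJECT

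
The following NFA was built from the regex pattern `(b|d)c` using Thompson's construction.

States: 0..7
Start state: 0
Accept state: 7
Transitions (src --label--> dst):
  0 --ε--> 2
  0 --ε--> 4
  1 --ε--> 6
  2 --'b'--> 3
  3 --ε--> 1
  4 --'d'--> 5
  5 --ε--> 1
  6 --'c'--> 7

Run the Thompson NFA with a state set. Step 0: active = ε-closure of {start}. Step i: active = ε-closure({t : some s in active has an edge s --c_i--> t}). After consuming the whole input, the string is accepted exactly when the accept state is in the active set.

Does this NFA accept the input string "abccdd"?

Answer: REJECT

Trace:
initial (ε-close {0}): {0,2,4}
'a' @ 1: {}  — dead — no transitions
rest 'bccdd' ignored (set empty)
end set {} — state 7 not in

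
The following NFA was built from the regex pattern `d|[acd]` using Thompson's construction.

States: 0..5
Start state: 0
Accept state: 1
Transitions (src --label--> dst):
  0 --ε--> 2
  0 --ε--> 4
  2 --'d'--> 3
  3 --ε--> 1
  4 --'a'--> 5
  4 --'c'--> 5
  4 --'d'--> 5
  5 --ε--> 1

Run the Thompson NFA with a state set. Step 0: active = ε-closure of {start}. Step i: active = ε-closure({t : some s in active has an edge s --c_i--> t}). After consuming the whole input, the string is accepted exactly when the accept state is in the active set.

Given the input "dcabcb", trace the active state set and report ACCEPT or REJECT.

S₀ = ε-closure({0}) = {0,2,4}
'd' @ 1: {1,3,5}  (accept∈set)
'c' @ 2: {}  — no active states
rest 'abcb' ignored (set empty)
after full input: {}  (accept=1 not in)

Answer: REJECT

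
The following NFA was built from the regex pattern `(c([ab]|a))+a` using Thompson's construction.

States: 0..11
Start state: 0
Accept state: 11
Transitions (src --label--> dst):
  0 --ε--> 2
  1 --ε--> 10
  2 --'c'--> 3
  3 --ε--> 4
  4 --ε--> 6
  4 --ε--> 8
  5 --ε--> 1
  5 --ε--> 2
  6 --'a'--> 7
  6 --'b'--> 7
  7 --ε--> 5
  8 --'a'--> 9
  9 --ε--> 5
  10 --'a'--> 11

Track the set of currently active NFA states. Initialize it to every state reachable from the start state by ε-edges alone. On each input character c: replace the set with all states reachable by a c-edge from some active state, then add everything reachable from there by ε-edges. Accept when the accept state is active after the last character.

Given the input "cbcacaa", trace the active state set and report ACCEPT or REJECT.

initial (ε-close {0}): {0,2}
'c' @ 1: {3,4,6,8}
'b' @ 2: {1,2,5,7,10}
'c' @ 3: {3,4,6,8}
'a' @ 4: {1,2,5,7,9,10}
'c' @ 5: {3,4,6,8}
'a' @ 6: {1,2,5,7,9,10}
'a' @ 7: {11}  [accepting]
final: {11}; accept 11 in set

Answer: ACCEPT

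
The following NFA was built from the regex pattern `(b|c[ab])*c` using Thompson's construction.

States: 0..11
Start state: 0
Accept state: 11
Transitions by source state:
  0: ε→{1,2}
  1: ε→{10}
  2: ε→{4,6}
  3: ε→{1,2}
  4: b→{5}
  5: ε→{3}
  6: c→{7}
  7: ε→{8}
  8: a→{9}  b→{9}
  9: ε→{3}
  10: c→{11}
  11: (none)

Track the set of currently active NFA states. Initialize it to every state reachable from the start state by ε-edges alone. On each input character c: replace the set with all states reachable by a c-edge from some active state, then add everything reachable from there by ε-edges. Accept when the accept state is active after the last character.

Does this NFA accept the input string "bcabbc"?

start: ε-closure({0}) = {0,1,2,4,6,10}
'b' @ 1: {1,2,3,4,5,6,10}
'c' @ 2: {7,8,11}  (accept∈set)
'a' @ 3: {1,2,3,4,6,9,10}
'b' @ 4: {1,2,3,4,5,6,10}
'b' @ 5: {1,2,3,4,5,6,10}
'c' @ 6: {7,8,11}  (accept∈set)
after full input: {7,8,11}  (accept=11 in)

Answer: ACCEPT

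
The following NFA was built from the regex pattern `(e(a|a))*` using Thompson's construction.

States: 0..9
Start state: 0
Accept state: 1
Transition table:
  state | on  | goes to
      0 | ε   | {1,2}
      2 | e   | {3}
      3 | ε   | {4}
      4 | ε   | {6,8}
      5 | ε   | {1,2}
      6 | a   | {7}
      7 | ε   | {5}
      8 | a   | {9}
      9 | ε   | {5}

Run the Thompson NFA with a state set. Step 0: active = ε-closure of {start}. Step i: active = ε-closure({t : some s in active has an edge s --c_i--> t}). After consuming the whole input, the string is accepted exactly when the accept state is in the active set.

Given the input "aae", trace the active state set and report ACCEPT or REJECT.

Answer: REJECT

Derivation:
start: ε-closure({0}) = {0,1,2}
'a' @ 1: {}  — dead — no transitions
rest 'ae' ignored (set empty)
final: {}; accept 1 not in set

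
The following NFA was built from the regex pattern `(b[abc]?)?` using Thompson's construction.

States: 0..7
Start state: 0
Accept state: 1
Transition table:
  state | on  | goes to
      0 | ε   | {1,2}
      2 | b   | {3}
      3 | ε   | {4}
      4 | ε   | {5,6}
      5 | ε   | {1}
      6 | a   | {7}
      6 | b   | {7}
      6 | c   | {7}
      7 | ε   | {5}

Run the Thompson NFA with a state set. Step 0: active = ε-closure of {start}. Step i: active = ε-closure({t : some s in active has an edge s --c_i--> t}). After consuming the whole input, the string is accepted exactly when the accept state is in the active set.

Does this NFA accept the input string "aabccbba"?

S₀ = ε-closure({0}) = {0,1,2}
'a' @ 1: {}  — dead — no transitions
rest 'abccbba' ignored (set empty)
end set {} — state 1 not in

Answer: REJECT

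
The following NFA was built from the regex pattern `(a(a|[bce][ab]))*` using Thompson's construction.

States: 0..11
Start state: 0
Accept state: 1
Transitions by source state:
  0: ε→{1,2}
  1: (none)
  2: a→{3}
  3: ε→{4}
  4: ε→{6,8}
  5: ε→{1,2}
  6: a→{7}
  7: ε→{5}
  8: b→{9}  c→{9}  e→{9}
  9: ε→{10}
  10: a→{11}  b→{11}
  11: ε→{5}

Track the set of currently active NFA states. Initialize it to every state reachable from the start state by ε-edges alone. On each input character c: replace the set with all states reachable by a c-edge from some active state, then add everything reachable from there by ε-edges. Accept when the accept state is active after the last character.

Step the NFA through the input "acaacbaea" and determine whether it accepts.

initial (ε-close {0}): {0,1,2}
'a' @ 1: {3,4,6,8}
'c' @ 2: {9,10}
'a' @ 3: {1,2,5,11}  [accepting]
'a' @ 4: {3,4,6,8}
'c' @ 5: {9,10}
'b' @ 6: {1,2,5,11}  [accepting]
'a' @ 7: {3,4,6,8}
'e' @ 8: {9,10}
'a' @ 9: {1,2,5,11}  [accepting]
final: {1,2,5,11}; accept 1 in set

Answer: ACCEPT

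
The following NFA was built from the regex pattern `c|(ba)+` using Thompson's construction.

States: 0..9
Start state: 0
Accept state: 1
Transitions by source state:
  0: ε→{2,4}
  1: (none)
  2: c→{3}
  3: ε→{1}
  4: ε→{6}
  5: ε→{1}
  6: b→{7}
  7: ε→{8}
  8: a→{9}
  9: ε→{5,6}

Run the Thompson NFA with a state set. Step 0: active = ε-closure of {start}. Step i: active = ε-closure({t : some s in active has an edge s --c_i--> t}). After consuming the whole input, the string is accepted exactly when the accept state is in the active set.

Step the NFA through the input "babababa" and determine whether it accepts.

Answer: ACCEPT

Derivation:
start: ε-closure({0}) = {0,2,4,6}
'b' @ 1: {7,8}
'a' @ 2: {1,5,6,9}  ✓accept
'b' @ 3: {7,8}
'a' @ 4: {1,5,6,9}  ✓accept
'b' @ 5: {7,8}
'a' @ 6: {1,5,6,9}  ✓accept
'b' @ 7: {7,8}
'a' @ 8: {1,5,6,9}  ✓accept
final: {1,5,6,9}; accept 1 in set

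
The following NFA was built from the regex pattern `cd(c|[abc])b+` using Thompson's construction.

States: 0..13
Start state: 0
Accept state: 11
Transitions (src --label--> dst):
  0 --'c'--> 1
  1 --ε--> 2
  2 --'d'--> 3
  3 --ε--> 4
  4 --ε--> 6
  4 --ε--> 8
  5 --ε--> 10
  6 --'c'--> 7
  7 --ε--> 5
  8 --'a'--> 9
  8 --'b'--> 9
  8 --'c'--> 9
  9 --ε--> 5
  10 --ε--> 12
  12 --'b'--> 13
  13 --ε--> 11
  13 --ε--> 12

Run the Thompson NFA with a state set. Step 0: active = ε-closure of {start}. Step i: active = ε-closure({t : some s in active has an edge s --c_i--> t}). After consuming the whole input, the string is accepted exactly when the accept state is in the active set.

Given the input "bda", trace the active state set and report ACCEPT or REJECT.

Answer: REJECT

Trace:
S₀ = ε-closure({0}) = {0}
'b' @ 1: {}  — dead — no transitions
rest 'da' ignored (set empty)
final: {}; accept 11 not in set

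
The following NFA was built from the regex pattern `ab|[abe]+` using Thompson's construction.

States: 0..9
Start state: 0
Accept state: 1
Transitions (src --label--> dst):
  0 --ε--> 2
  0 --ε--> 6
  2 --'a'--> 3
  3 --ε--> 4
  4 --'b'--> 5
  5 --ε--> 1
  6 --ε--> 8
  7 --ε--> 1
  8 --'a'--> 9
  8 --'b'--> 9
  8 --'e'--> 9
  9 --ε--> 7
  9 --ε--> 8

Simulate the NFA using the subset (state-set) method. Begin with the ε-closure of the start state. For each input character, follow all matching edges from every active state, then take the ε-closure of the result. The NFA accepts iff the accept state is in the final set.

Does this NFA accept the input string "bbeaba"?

Answer: ACCEPT

Steps:
S₀ = ε-closure({0}) = {0,2,6,8}
'b' @ 1: {1,7,8,9}  (accept∈set)
'b' @ 2: {1,7,8,9}  (accept∈set)
'e' @ 3: {1,7,8,9}  (accept∈set)
'a' @ 4: {1,7,8,9}  (accept∈set)
'b' @ 5: {1,7,8,9}  (accept∈set)
'a' @ 6: {1,7,8,9}  (accept∈set)
end set {1,7,8,9} — state 1 in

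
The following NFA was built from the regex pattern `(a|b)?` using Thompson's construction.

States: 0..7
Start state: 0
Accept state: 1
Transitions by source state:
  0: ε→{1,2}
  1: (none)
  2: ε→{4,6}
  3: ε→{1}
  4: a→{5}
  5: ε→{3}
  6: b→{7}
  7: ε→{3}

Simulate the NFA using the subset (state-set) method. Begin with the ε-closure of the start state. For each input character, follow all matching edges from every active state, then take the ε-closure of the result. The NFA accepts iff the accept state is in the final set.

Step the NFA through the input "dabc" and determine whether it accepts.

Answer: REJECT

Derivation:
S₀ = ε-closure({0}) = {0,1,2,4,6}
'd' @ 1: {}  — dead — no transitions
rest 'abc' ignored (set empty)
final: {}; accept 1 not in set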